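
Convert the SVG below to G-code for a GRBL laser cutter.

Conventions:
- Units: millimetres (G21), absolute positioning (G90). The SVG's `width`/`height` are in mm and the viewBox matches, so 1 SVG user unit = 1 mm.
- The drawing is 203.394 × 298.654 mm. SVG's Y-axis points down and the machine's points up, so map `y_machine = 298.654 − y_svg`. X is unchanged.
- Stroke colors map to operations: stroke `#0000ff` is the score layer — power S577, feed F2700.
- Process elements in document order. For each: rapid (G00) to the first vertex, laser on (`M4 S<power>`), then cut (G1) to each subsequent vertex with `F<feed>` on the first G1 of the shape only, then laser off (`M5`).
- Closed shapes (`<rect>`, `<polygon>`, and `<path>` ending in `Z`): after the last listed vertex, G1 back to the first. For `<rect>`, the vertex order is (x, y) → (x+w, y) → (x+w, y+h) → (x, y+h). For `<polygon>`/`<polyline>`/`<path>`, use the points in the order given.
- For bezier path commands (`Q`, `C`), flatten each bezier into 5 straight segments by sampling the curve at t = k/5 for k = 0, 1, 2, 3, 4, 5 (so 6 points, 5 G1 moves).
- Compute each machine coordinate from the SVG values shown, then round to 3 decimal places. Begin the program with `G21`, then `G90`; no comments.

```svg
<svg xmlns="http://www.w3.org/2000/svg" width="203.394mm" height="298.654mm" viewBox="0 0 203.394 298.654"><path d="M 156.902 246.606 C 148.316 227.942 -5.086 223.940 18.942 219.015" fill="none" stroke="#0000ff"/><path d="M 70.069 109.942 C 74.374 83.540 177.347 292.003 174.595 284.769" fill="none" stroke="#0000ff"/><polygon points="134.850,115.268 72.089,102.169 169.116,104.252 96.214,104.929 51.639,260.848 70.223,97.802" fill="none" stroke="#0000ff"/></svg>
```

viewBox `0 0 203.394 298.654` with mm width/height → 1 unit = 1 mm. Flip: y_m = 298.654 − y_svg.

**Shape 1** — `<path>` cubic bezier, stroke `#0000ff` → score (S577, F2700). Control points (SVG): P0=(156.902,246.606), P1=(148.316,227.942), P2=(-5.086,223.940), P3=(18.942,219.015); sampled at t=k/5. Machine vertices: (156.902,52.048) → (136.950,61.612) → (97.711,68.404) → (54.651,73.175) → (23.239,76.670) → (18.942,79.639). Open path.

**Shape 2** — `<path>` cubic bezier, stroke `#0000ff` → score (S577, F2700). Control points (SVG): P0=(70.069,109.942), P1=(74.374,83.540), P2=(177.347,292.003), P3=(174.595,284.769); sampled at t=k/5. Machine vertices: (70.069,188.712) → (82.857,179.974) → (109.514,136.495) → (140.231,79.903) → (165.194,31.824) → (174.595,13.885). Open path.

**Shape 3** — `<polygon>` closed polygon, stroke `#0000ff` → score (S577, F2700). Machine vertices: (134.850,183.386) → (72.089,196.485) → (169.116,194.402) → (96.214,193.725) → (51.639,37.806) → (70.223,200.852) → (134.850,183.386). Closed: final G1 returns to the first vertex.

G21
G90
G00 X156.902 Y52.048
M4 S577
G1 X136.950 Y61.612 F2700
G1 X97.711 Y68.404
G1 X54.651 Y73.175
G1 X23.239 Y76.670
G1 X18.942 Y79.639
M5
G00 X70.069 Y188.712
M4 S577
G1 X82.857 Y179.974 F2700
G1 X109.514 Y136.495
G1 X140.231 Y79.903
G1 X165.194 Y31.824
G1 X174.595 Y13.885
M5
G00 X134.850 Y183.386
M4 S577
G1 X72.089 Y196.485 F2700
G1 X169.116 Y194.402
G1 X96.214 Y193.725
G1 X51.639 Y37.806
G1 X70.223 Y200.852
G1 X134.850 Y183.386
M5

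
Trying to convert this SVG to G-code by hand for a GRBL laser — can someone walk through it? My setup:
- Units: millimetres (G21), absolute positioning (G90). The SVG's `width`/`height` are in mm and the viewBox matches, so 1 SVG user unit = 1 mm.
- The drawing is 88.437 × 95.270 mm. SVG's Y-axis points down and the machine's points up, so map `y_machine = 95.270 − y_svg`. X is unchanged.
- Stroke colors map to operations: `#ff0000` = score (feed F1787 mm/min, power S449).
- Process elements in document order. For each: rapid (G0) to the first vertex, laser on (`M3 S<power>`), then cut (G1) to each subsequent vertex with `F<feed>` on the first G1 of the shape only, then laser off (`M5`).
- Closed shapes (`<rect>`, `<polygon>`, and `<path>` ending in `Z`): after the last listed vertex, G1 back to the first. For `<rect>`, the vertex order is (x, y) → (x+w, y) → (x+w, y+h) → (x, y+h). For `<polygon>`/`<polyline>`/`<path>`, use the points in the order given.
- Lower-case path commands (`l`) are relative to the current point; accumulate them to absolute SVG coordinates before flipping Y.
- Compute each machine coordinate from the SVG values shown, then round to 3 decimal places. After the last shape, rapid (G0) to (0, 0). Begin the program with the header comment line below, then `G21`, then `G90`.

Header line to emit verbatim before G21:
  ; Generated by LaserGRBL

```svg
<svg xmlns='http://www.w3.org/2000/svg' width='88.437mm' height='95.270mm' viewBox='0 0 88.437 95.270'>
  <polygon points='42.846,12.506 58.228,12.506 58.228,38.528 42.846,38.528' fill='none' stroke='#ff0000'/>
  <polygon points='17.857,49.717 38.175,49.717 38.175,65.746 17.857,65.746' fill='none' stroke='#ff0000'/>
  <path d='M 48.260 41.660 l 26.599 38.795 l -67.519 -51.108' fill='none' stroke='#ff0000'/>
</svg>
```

; Generated by LaserGRBL
G21
G90
G0 X42.846 Y82.764
M3 S449
G1 X58.228 Y82.764 F1787
G1 X58.228 Y56.742
G1 X42.846 Y56.742
G1 X42.846 Y82.764
M5
G0 X17.857 Y45.553
M3 S449
G1 X38.175 Y45.553 F1787
G1 X38.175 Y29.524
G1 X17.857 Y29.524
G1 X17.857 Y45.553
M5
G0 X48.260 Y53.610
M3 S449
G1 X74.859 Y14.815 F1787
G1 X7.340 Y65.923
M5
G0 X0.000 Y0.000

1 u = 1 mm; y_m = 95.270 − y.

[1] `<polygon>` rectangle, #ff0000→score S449 F1787: (42.846,82.764) → (58.228,82.764) → (58.228,56.742) → (42.846,56.742) → (42.846,82.764) (closed)

[2] `<polygon>` rectangle, #ff0000→score S449 F1787: (17.857,45.553) → (38.175,45.553) → (38.175,29.524) → (17.857,29.524) → (17.857,45.553) (closed)

[3] `<path>` open polyline, #ff0000→score S449 F1787: (48.260,53.610) → (74.859,14.815) → (7.340,65.923)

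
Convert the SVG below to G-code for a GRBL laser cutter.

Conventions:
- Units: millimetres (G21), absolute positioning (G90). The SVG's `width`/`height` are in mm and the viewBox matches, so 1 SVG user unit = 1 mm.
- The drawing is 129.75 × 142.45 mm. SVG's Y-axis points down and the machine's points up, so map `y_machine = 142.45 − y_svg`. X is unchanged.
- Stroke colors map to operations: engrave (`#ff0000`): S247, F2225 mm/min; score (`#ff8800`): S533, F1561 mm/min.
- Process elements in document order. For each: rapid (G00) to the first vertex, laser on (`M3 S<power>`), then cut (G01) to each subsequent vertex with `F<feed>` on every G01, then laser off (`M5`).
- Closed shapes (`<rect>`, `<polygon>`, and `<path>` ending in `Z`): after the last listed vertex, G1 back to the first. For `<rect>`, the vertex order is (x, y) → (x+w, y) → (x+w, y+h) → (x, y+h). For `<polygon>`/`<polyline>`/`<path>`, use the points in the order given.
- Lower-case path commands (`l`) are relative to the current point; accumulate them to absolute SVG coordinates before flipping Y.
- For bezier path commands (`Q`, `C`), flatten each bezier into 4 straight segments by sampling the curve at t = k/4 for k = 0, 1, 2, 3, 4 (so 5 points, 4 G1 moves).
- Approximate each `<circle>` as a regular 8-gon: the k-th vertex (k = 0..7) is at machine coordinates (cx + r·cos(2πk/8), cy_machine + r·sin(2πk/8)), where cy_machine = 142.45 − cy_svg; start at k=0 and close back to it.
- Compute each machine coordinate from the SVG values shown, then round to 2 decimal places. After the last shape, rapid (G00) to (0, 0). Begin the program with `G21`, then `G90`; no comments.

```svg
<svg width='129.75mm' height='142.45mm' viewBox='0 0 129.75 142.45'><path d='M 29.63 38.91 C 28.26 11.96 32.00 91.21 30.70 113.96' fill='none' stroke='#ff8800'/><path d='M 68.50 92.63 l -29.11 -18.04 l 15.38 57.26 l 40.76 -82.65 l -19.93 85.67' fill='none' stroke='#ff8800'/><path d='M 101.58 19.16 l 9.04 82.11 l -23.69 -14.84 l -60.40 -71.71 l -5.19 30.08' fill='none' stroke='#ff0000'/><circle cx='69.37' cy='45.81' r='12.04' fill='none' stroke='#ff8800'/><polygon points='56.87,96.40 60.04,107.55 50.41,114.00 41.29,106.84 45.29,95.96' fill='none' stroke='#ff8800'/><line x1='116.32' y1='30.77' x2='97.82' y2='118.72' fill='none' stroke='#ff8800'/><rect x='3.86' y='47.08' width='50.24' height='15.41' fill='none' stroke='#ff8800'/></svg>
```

Since the viewBox matches the mm dimensions, user units are millimetres directly. The only transform is the Y-flip y_m = 142.45 − y_svg.

Shape 1 is a cubic bezier drawn with `<path>`. Its stroke #ff8800 means score at S533, F1561. After flipping Y the toolpath is (29.63,103.54) → (29.40,106.38) → (30.14,84.65) → (30.89,53.60) → (30.70,28.49).

Shape 2 is a open polyline drawn with `<path>`. Its stroke #ff8800 means score at S533, F1561. After flipping Y the toolpath is (68.50,49.82) → (39.39,67.86) → (54.77,10.60) → (95.53,93.25) → (75.60,7.58).

Shape 3 is a open polyline drawn with `<path>`. Its stroke #ff0000 means engrave at S247, F2225. After flipping Y the toolpath is (101.58,123.29) → (110.62,41.18) → (86.93,56.02) → (26.53,127.73) → (21.34,97.65).

Shape 4 is a circle drawn with `<circle>`. Its stroke #ff8800 means score at S533, F1561. After flipping Y the toolpath is (81.41,96.64) → (77.88,105.15) → (69.37,108.68) → (60.86,105.15) → (57.33,96.64) → (60.86,88.13) → (69.37,84.60) → (77.88,88.13) → (81.41,96.64), returning to the start.

Shape 5 is a regular polygon drawn with `<polygon>`. Its stroke #ff8800 means score at S533, F1561. After flipping Y the toolpath is (56.87,46.05) → (60.04,34.90) → (50.41,28.45) → (41.29,35.61) → (45.29,46.49) → (56.87,46.05), returning to the start.

Shape 6 is a line segment drawn with `<line>`. Its stroke #ff8800 means score at S533, F1561. After flipping Y the toolpath is (116.32,111.68) → (97.82,23.73).

Shape 7 is a rectangle drawn with `<rect>`. Its stroke #ff8800 means score at S533, F1561. After flipping Y the toolpath is (3.86,95.37) → (54.10,95.37) → (54.10,79.96) → (3.86,79.96) → (3.86,95.37), returning to the start.

G21
G90
G00 X29.63 Y103.54
M3 S533
G01 X29.40 Y106.38 F1561
G01 X30.14 Y84.65 F1561
G01 X30.89 Y53.60 F1561
G01 X30.70 Y28.49 F1561
M5
G00 X68.50 Y49.82
M3 S533
G01 X39.39 Y67.86 F1561
G01 X54.77 Y10.60 F1561
G01 X95.53 Y93.25 F1561
G01 X75.60 Y7.58 F1561
M5
G00 X101.58 Y123.29
M3 S247
G01 X110.62 Y41.18 F2225
G01 X86.93 Y56.02 F2225
G01 X26.53 Y127.73 F2225
G01 X21.34 Y97.65 F2225
M5
G00 X81.41 Y96.64
M3 S533
G01 X77.88 Y105.15 F1561
G01 X69.37 Y108.68 F1561
G01 X60.86 Y105.15 F1561
G01 X57.33 Y96.64 F1561
G01 X60.86 Y88.13 F1561
G01 X69.37 Y84.60 F1561
G01 X77.88 Y88.13 F1561
G01 X81.41 Y96.64 F1561
M5
G00 X56.87 Y46.05
M3 S533
G01 X60.04 Y34.90 F1561
G01 X50.41 Y28.45 F1561
G01 X41.29 Y35.61 F1561
G01 X45.29 Y46.49 F1561
G01 X56.87 Y46.05 F1561
M5
G00 X116.32 Y111.68
M3 S533
G01 X97.82 Y23.73 F1561
M5
G00 X3.86 Y95.37
M3 S533
G01 X54.10 Y95.37 F1561
G01 X54.10 Y79.96 F1561
G01 X3.86 Y79.96 F1561
G01 X3.86 Y95.37 F1561
M5
G00 X0.00 Y0.00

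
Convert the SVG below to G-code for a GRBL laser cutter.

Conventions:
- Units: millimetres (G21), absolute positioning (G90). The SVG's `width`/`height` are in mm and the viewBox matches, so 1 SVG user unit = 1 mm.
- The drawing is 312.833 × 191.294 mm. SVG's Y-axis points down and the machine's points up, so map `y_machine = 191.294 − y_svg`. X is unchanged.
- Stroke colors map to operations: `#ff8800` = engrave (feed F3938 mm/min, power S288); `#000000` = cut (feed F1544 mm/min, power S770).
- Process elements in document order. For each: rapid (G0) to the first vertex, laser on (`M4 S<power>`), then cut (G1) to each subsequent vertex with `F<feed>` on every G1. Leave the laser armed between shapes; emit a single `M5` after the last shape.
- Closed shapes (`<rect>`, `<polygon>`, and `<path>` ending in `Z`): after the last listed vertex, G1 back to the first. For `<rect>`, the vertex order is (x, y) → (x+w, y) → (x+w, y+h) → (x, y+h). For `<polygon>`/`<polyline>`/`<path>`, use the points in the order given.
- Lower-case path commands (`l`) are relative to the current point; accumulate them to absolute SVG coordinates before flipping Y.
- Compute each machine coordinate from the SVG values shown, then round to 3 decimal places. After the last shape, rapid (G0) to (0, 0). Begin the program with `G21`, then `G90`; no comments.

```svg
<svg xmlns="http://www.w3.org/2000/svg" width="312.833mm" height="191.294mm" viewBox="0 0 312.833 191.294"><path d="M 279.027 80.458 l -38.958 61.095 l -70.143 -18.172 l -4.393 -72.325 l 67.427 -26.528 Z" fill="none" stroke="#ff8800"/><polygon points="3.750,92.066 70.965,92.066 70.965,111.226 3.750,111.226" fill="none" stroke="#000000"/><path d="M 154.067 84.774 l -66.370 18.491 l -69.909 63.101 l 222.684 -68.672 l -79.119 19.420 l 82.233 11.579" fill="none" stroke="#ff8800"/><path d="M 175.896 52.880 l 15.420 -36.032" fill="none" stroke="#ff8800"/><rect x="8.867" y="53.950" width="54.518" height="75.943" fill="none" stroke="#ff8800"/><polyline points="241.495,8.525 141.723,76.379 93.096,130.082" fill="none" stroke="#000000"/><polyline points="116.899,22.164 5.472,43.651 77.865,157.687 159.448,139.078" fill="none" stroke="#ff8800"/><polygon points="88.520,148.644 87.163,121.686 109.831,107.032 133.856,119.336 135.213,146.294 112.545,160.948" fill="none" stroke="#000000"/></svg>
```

viewBox `0 0 312.833 191.294` with mm width/height → 1 unit = 1 mm. Flip: y_m = 191.294 − y_svg.

**Shape 1** — `<path>` regular polygon, stroke `#ff8800` → engrave (S288, F3938). Machine vertices: (279.027,110.836) → (240.069,49.741) → (169.926,67.913) → (165.533,140.238) → (232.960,166.766) → (279.027,110.836). Closed: final G1 returns to the first vertex.

**Shape 2** — `<polygon>` rectangle, stroke `#000000` → cut (S770, F1544). Machine vertices: (3.750,99.228) → (70.965,99.228) → (70.965,80.068) → (3.750,80.068) → (3.750,99.228). Closed: final G1 returns to the first vertex.

**Shape 3** — `<path>` open polyline, stroke `#ff8800` → engrave (S288, F3938). Machine vertices: (154.067,106.520) → (87.697,88.029) → (17.788,24.928) → (240.472,93.600) → (161.353,74.180) → (243.586,62.601). Open path.

**Shape 4** — `<path>` line segment, stroke `#ff8800` → engrave (S288, F3938). Machine vertices: (175.896,138.414) → (191.316,174.446). Open path.

**Shape 5** — `<rect>` rectangle, stroke `#ff8800` → engrave (S288, F3938). Machine vertices: (8.867,137.344) → (63.385,137.344) → (63.385,61.401) → (8.867,61.401) → (8.867,137.344). Closed: final G1 returns to the first vertex.

**Shape 6** — `<polyline>` open polyline, stroke `#000000` → cut (S770, F1544). Machine vertices: (241.495,182.769) → (141.723,114.915) → (93.096,61.212). Open path.

**Shape 7** — `<polyline>` open polyline, stroke `#ff8800` → engrave (S288, F3938). Machine vertices: (116.899,169.130) → (5.472,147.643) → (77.865,33.607) → (159.448,52.216). Open path.

**Shape 8** — `<polygon>` regular polygon, stroke `#000000` → cut (S770, F1544). Machine vertices: (88.520,42.650) → (87.163,69.608) → (109.831,84.262) → (133.856,71.958) → (135.213,45.000) → (112.545,30.346) → (88.520,42.650). Closed: final G1 returns to the first vertex.

G21
G90
G0 X279.027 Y110.836
M4 S288
G1 X240.069 Y49.741 F3938
G1 X169.926 Y67.913 F3938
G1 X165.533 Y140.238 F3938
G1 X232.960 Y166.766 F3938
G1 X279.027 Y110.836 F3938
G0 X3.750 Y99.228
M4 S770
G1 X70.965 Y99.228 F1544
G1 X70.965 Y80.068 F1544
G1 X3.750 Y80.068 F1544
G1 X3.750 Y99.228 F1544
G0 X154.067 Y106.520
M4 S288
G1 X87.697 Y88.029 F3938
G1 X17.788 Y24.928 F3938
G1 X240.472 Y93.600 F3938
G1 X161.353 Y74.180 F3938
G1 X243.586 Y62.601 F3938
G0 X175.896 Y138.414
M4 S288
G1 X191.316 Y174.446 F3938
G0 X8.867 Y137.344
M4 S288
G1 X63.385 Y137.344 F3938
G1 X63.385 Y61.401 F3938
G1 X8.867 Y61.401 F3938
G1 X8.867 Y137.344 F3938
G0 X241.495 Y182.769
M4 S770
G1 X141.723 Y114.915 F1544
G1 X93.096 Y61.212 F1544
G0 X116.899 Y169.130
M4 S288
G1 X5.472 Y147.643 F3938
G1 X77.865 Y33.607 F3938
G1 X159.448 Y52.216 F3938
G0 X88.520 Y42.650
M4 S770
G1 X87.163 Y69.608 F1544
G1 X109.831 Y84.262 F1544
G1 X133.856 Y71.958 F1544
G1 X135.213 Y45.000 F1544
G1 X112.545 Y30.346 F1544
G1 X88.520 Y42.650 F1544
M5
G0 X0.000 Y0.000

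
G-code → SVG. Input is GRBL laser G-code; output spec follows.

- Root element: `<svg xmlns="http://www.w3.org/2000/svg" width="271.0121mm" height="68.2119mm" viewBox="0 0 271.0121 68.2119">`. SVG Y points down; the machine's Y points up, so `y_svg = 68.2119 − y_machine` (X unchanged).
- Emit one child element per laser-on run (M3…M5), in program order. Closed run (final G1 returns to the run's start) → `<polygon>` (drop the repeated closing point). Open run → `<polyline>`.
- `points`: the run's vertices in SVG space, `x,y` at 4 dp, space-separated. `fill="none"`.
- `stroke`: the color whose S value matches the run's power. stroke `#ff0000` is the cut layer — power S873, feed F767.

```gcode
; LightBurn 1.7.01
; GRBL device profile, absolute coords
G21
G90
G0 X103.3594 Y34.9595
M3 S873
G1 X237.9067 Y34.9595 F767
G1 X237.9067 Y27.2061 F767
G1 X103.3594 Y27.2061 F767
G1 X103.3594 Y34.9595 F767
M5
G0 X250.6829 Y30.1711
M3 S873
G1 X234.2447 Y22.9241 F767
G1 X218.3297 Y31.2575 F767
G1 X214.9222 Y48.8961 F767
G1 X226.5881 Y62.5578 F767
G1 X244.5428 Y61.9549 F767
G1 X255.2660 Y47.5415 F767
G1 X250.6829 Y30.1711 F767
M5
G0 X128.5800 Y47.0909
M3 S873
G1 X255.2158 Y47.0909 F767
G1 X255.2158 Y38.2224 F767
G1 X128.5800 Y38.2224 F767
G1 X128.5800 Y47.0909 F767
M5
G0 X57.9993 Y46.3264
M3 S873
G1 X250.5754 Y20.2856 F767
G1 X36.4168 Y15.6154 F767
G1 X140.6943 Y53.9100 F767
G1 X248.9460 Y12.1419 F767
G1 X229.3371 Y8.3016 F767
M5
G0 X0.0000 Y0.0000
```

<svg xmlns="http://www.w3.org/2000/svg" width="271.0121mm" height="68.2119mm" viewBox="0 0 271.0121 68.2119">
  <polygon points="103.3594,33.2524 237.9067,33.2524 237.9067,41.0058 103.3594,41.0058" fill="none" stroke="#ff0000"/>
  <polygon points="250.6829,38.0408 234.2447,45.2878 218.3297,36.9544 214.9222,19.3158 226.5881,5.6541 244.5428,6.2570 255.2660,20.6704" fill="none" stroke="#ff0000"/>
  <polygon points="128.5800,21.1210 255.2158,21.1210 255.2158,29.9895 128.5800,29.9895" fill="none" stroke="#ff0000"/>
  <polyline points="57.9993,21.8855 250.5754,47.9263 36.4168,52.5965 140.6943,14.3019 248.9460,56.0700 229.3371,59.9103" fill="none" stroke="#ff0000"/>
</svg>

Machine Y-up, SVG Y-down with viewBox height 68.2119, so y_svg = 68.2119 − y_machine; X carries over. Every run uses S873, so all elements get stroke `#ff0000` (cut).

Run 1: The run returns to its start, so emit a `<polygon>` with points (Y-flipped): 103.3594,33.2524 237.9067,33.2524 237.9067,41.0058 103.3594,41.0058.

Run 2: The run returns to its start, so emit a `<polygon>` with points (Y-flipped): 250.6829,38.0408 234.2447,45.2878 218.3297,36.9544 214.9222,19.3158 226.5881,5.6541 244.5428,6.2570 255.2660,20.6704.

Run 3: The run returns to its start, so emit a `<polygon>` with points (Y-flipped): 128.5800,21.1210 255.2158,21.1210 255.2158,29.9895 128.5800,29.9895.

Run 4: The run is open, so emit a `<polyline>` with points (Y-flipped): 57.9993,21.8855 250.5754,47.9263 36.4168,52.5965 140.6943,14.3019 248.9460,56.0700 229.3371,59.9103.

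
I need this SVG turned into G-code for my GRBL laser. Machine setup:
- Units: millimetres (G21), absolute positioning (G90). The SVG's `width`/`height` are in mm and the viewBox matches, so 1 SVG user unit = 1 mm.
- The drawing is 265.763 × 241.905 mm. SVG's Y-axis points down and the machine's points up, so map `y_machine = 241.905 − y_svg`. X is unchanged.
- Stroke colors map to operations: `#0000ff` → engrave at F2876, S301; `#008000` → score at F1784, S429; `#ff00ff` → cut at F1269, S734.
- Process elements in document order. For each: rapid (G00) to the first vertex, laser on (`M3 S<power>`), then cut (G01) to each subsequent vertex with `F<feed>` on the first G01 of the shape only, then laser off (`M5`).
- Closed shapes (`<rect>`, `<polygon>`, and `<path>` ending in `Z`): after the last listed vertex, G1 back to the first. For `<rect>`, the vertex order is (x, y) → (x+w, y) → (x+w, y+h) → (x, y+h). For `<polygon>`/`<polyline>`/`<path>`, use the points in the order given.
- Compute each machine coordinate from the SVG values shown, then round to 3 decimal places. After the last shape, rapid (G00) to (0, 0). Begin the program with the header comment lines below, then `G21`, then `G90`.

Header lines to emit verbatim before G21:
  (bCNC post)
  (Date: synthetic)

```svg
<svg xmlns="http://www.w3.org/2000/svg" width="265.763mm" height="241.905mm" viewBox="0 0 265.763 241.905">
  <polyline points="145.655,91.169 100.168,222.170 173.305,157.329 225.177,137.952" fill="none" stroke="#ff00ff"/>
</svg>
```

viewBox `0 0 265.763 241.905` with mm width/height → 1 unit = 1 mm. Flip: y_m = 241.905 − y_svg.

**Shape 1** — `<polyline>` open polyline, stroke `#ff00ff` → cut (S734, F1269). Machine vertices: (145.655,150.736) → (100.168,19.735) → (173.305,84.576) → (225.177,103.953). Open path.

(bCNC post)
(Date: synthetic)
G21
G90
G00 X145.655 Y150.736
M3 S734
G01 X100.168 Y19.735 F1269
G01 X173.305 Y84.576
G01 X225.177 Y103.953
M5
G00 X0.000 Y0.000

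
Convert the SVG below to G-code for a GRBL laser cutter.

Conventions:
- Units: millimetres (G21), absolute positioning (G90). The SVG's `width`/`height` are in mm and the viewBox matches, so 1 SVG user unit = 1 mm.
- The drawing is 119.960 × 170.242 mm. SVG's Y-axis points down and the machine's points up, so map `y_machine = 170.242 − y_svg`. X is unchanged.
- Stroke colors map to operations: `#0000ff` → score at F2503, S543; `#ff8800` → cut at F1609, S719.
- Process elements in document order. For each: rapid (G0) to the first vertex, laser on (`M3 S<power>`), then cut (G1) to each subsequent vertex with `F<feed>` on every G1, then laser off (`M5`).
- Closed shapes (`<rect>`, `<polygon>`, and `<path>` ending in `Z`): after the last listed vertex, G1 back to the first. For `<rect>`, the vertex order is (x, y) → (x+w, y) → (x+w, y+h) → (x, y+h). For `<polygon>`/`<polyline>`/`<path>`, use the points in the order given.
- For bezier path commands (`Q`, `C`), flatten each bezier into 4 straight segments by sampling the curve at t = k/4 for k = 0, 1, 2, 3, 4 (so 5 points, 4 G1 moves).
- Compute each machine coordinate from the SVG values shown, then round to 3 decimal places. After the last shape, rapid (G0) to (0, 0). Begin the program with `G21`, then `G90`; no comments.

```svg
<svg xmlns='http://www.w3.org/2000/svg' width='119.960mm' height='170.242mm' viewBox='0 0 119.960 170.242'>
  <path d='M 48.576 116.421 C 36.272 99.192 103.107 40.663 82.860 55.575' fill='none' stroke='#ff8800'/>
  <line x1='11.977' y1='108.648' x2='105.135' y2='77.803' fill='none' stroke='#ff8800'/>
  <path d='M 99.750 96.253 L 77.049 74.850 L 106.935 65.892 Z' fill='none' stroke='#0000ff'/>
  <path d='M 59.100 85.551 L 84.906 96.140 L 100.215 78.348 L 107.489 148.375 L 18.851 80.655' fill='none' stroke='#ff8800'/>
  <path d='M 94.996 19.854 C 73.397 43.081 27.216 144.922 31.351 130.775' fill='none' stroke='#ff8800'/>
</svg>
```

G21
G90
G0 X48.576 Y53.821
M3 S719
G1 X51.589 Y72.694 F1609
G1 X68.697 Y96.297 F1609
G1 X84.315 Y113.874 F1609
G1 X82.860 Y114.667 F1609
M5
G0 X11.977 Y61.594
M3 S719
G1 X105.135 Y92.439 F1609
M5
G0 X99.750 Y73.989
M3 S543
G1 X77.049 Y95.392 F2503
G1 X106.935 Y104.350 F2503
G1 X99.750 Y73.989 F2503
M5
G0 X59.100 Y84.691
M3 S719
G1 X84.906 Y74.102 F1609
G1 X100.215 Y91.894 F1609
G1 X107.489 Y21.867 F1609
G1 X18.851 Y89.587 F1609
M5
G0 X94.996 Y150.388
M3 S719
G1 X75.358 Y121.268 F1609
G1 X53.523 Y80.912 F1609
G1 X36.514 Y47.564 F1609
G1 X31.351 Y39.467 F1609
M5
G0 X0.000 Y0.000

viewBox `0 0 119.960 170.242` with mm width/height → 1 unit = 1 mm. Flip: y_m = 170.242 − y_svg.

**Shape 1** — `<path>` cubic bezier, stroke `#ff8800` → cut (S719, F1609). Control points (SVG): P0=(48.576,116.421), P1=(36.272,99.192), P2=(103.107,40.663), P3=(82.860,55.575); sampled at t=k/4. Machine vertices: (48.576,53.821) → (51.589,72.694) → (68.697,96.297) → (84.315,113.874) → (82.860,114.667). Open path.

**Shape 2** — `<line>` line segment, stroke `#ff8800` → cut (S719, F1609). Machine vertices: (11.977,61.594) → (105.135,92.439). Open path.

**Shape 3** — `<path>` regular polygon, stroke `#0000ff` → score (S543, F2503). Machine vertices: (99.750,73.989) → (77.049,95.392) → (106.935,104.350) → (99.750,73.989). Closed: final G1 returns to the first vertex.

**Shape 4** — `<path>` open polyline, stroke `#ff8800` → cut (S719, F1609). Machine vertices: (59.100,84.691) → (84.906,74.102) → (100.215,91.894) → (107.489,21.867) → (18.851,89.587). Open path.

**Shape 5** — `<path>` cubic bezier, stroke `#ff8800` → cut (S719, F1609). Control points (SVG): P0=(94.996,19.854), P1=(73.397,43.081), P2=(27.216,144.922), P3=(31.351,130.775); sampled at t=k/4. Machine vertices: (94.996,150.388) → (75.358,121.268) → (53.523,80.912) → (36.514,47.564) → (31.351,39.467). Open path.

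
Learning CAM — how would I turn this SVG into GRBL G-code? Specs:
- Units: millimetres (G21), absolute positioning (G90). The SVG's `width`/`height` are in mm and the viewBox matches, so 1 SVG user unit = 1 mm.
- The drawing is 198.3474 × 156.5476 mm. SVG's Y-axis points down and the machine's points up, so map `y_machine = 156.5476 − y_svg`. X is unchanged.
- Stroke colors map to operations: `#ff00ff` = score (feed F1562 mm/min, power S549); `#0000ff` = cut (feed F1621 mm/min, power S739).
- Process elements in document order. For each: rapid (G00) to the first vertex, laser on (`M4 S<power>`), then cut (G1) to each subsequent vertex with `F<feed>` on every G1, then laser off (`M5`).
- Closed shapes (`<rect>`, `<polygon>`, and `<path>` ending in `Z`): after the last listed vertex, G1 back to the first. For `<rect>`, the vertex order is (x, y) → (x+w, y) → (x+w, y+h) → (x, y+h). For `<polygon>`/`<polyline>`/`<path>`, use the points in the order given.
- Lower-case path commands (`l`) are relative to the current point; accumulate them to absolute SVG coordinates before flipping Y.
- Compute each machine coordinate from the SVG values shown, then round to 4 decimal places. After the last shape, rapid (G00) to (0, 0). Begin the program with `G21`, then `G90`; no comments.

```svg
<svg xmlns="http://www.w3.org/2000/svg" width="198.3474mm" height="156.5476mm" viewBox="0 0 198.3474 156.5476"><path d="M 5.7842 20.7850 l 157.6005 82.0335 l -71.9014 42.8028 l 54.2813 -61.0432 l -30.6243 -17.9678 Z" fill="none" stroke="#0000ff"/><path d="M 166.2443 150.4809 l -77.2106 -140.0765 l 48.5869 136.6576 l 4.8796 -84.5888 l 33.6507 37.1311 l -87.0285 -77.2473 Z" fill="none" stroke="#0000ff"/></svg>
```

G21
G90
G00 X5.7842 Y135.7626
M4 S739
G1 X163.3847 Y53.7291 F1621
G1 X91.4833 Y10.9263 F1621
G1 X145.7646 Y71.9695 F1621
G1 X115.1403 Y89.9373 F1621
G1 X5.7842 Y135.7626 F1621
M5
G00 X166.2443 Y6.0667
M4 S739
G1 X89.0337 Y146.1432 F1621
G1 X137.6206 Y9.4856 F1621
G1 X142.5002 Y94.0744 F1621
G1 X176.1509 Y56.9433 F1621
G1 X89.1224 Y134.1906 F1621
G1 X166.2443 Y6.0667 F1621
M5
G00 X0.0000 Y0.0000

1 u = 1 mm; y_m = 156.5476 − y.

[1] `<path>` closed polygon, #0000ff→cut S739 F1621: (5.7842,135.7626) → (163.3847,53.7291) → (91.4833,10.9263) → (145.7646,71.9695) → (115.1403,89.9373) → (5.7842,135.7626) (closed)

[2] `<path>` closed polygon, #0000ff→cut S739 F1621: (166.2443,6.0667) → (89.0337,146.1432) → (137.6206,9.4856) → (142.5002,94.0744) → (176.1509,56.9433) → (89.1224,134.1906) → (166.2443,6.0667) (closed)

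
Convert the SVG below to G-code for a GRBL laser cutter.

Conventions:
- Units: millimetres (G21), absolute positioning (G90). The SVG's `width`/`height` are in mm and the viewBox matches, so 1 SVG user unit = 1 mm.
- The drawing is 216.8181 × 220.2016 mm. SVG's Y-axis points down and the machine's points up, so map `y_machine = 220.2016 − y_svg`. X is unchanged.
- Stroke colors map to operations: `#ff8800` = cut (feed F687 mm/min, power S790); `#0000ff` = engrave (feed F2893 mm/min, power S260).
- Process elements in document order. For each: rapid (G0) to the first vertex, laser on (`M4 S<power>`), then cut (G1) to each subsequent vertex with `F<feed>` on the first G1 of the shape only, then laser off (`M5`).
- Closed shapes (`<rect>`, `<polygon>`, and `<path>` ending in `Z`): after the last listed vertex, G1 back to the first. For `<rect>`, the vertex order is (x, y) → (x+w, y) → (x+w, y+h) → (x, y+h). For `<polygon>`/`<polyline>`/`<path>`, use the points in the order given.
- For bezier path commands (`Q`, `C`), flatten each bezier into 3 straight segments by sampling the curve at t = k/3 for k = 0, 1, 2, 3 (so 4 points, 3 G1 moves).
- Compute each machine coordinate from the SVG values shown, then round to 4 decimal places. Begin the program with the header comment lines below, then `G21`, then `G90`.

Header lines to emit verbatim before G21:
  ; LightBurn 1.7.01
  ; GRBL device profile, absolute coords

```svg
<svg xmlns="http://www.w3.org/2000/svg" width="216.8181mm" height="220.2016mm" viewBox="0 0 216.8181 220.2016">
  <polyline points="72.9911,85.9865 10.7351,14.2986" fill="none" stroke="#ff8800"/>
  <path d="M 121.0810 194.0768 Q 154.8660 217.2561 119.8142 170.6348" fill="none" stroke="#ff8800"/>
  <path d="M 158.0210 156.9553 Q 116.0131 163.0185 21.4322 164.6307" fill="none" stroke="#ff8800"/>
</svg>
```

; LightBurn 1.7.01
; GRBL device profile, absolute coords
G21
G90
G0 X72.9911 Y134.2151
M4 S790
G1 X10.7351 Y205.9030 F687
M5
G0 X121.0810 Y26.1248
M4 S790
G1 X135.9558 Y18.4276 F687
G1 X135.5335 Y26.2416
G1 X119.8142 Y49.5668
M5
G0 X158.0210 Y63.2463
M4 S790
G1 X124.1743 Y59.6987 F687
G1 X78.6447 Y57.1403
G1 X21.4322 Y55.5709
M5

viewBox `0 0 216.8181 220.2016` with mm width/height → 1 unit = 1 mm. Flip: y_m = 220.2016 − y_svg.

**Shape 1** — `<polyline>` line segment, stroke `#ff8800` → cut (S790, F687). Machine vertices: (72.9911,134.2151) → (10.7351,205.9030). Open path.

**Shape 2** — `<path>` quadratic bezier, stroke `#ff8800` → cut (S790, F687). Control points (SVG): P0=(121.0810,194.0768), P1=(154.8660,217.2561), P2=(119.8142,170.6348); sampled at t=k/3. Machine vertices: (121.0810,26.1248) → (135.9558,18.4276) → (135.5335,26.2416) → (119.8142,49.5668). Open path.

**Shape 3** — `<path>` quadratic bezier, stroke `#ff8800` → cut (S790, F687). Control points (SVG): P0=(158.0210,156.9553), P1=(116.0131,163.0185), P2=(21.4322,164.6307); sampled at t=k/3. Machine vertices: (158.0210,63.2463) → (124.1743,59.6987) → (78.6447,57.1403) → (21.4322,55.5709). Open path.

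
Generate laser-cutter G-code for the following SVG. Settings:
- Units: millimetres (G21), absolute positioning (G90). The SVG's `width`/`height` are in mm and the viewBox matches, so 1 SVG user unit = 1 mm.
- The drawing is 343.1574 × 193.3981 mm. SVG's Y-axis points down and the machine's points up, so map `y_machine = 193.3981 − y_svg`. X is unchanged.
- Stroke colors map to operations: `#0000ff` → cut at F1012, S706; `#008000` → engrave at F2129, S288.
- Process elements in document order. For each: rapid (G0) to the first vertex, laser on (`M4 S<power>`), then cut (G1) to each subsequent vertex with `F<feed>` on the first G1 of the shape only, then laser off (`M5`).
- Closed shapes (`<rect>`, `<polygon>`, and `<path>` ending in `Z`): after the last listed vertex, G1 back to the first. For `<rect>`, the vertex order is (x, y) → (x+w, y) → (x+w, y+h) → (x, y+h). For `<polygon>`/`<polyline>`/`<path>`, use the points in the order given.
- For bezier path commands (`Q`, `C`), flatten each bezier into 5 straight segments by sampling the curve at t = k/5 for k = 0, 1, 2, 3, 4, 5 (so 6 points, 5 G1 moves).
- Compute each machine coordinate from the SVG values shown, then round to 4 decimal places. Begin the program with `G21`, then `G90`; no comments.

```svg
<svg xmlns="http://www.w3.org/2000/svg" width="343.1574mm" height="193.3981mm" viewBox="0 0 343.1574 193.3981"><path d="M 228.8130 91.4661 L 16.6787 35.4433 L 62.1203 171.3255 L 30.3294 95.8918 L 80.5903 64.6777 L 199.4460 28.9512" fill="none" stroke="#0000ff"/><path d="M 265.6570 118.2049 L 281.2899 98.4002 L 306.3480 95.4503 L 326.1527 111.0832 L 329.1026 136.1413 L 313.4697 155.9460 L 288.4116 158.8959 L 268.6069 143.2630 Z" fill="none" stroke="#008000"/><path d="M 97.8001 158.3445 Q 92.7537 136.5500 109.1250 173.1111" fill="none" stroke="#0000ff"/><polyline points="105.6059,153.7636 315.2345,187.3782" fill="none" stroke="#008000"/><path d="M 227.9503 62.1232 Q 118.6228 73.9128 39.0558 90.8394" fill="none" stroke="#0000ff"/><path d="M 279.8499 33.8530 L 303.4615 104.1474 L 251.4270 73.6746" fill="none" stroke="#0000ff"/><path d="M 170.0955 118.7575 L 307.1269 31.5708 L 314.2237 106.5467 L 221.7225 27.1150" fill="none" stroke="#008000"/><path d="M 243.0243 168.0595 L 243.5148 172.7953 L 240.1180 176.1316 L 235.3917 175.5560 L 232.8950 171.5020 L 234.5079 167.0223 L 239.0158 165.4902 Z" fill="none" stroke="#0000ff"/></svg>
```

G21
G90
G0 X228.8130 Y101.9320
M4 S706
G1 X16.6787 Y157.9548 F1012
G1 X62.1203 Y22.0726
G1 X30.3294 Y97.5063
G1 X80.5903 Y128.7204
G1 X199.4460 Y164.4469
M5
G0 X265.6570 Y75.1932
M4 S288
G1 X281.2899 Y94.9979 F2129
G1 X306.3480 Y97.9478
G1 X326.1527 Y82.3149
G1 X329.1026 Y57.2568
G1 X313.4697 Y37.4521
G1 X288.4116 Y34.5022
G1 X268.6069 Y50.1351
G1 X265.6570 Y75.1932
M5
G0 X97.8001 Y35.0536
M4 S706
G1 X96.6382 Y41.4372 F1012
G1 X97.1898 Y43.1523
G1 X99.4548 Y40.1990
G1 X103.4332 Y32.5772
G1 X109.1250 Y20.2870
M5
G0 X105.6059 Y39.6345
M4 S288
G1 X315.2345 Y6.0199 F2129
M5
G0 X227.9503 Y131.2749
M4 S706
G1 X185.4097 Y126.3536 F1012
G1 X145.2500 Y121.0213
G1 X107.4711 Y115.2781
G1 X72.0730 Y109.1239
G1 X39.0558 Y102.5587
M5
G0 X279.8499 Y159.5451
M4 S706
G1 X303.4615 Y89.2507 F1012
G1 X251.4270 Y119.7235
M5
G0 X170.0955 Y74.6406
M4 S288
G1 X307.1269 Y161.8273 F2129
G1 X314.2237 Y86.8514
G1 X221.7225 Y166.2831
M5
G0 X243.0243 Y25.3386
M4 S706
G1 X243.5148 Y20.6028 F1012
G1 X240.1180 Y17.2665
G1 X235.3917 Y17.8421
G1 X232.8950 Y21.8961
G1 X234.5079 Y26.3758
G1 X239.0158 Y27.9079
G1 X243.0243 Y25.3386
M5

1 u = 1 mm; y_m = 193.3981 − y.

[1] `<path>` open polyline, #0000ff→cut S706 F1012: (228.8130,101.9320) → (16.6787,157.9548) → (62.1203,22.0726) → (30.3294,97.5063) → (80.5903,128.7204) → (199.4460,164.4469)

[2] `<path>` regular polygon, #008000→engrave S288 F2129: (265.6570,75.1932) → (281.2899,94.9979) → (306.3480,97.9478) → (326.1527,82.3149) → (329.1026,57.2568) → (313.4697,37.4521) → (288.4116,34.5022) → (268.6069,50.1351) → (265.6570,75.1932) (closed)

[3] `<path>` quadratic bezier, #0000ff→cut S706 F1012: (97.8001,35.0536) → (96.6382,41.4372) → (97.1898,43.1523) → (99.4548,40.1990) → (103.4332,32.5772) → (109.1250,20.2870)

[4] `<polyline>` line segment, #008000→engrave S288 F2129: (105.6059,39.6345) → (315.2345,6.0199)

[5] `<path>` quadratic bezier, #0000ff→cut S706 F1012: (227.9503,131.2749) → (185.4097,126.3536) → (145.2500,121.0213) → (107.4711,115.2781) → (72.0730,109.1239) → (39.0558,102.5587)

[6] `<path>` open polyline, #0000ff→cut S706 F1012: (279.8499,159.5451) → (303.4615,89.2507) → (251.4270,119.7235)

[7] `<path>` open polyline, #008000→engrave S288 F2129: (170.0955,74.6406) → (307.1269,161.8273) → (314.2237,86.8514) → (221.7225,166.2831)

[8] `<path>` regular polygon, #0000ff→cut S706 F1012: (243.0243,25.3386) → (243.5148,20.6028) → (240.1180,17.2665) → (235.3917,17.8421) → (232.8950,21.8961) → (234.5079,26.3758) → (239.0158,27.9079) → (243.0243,25.3386) (closed)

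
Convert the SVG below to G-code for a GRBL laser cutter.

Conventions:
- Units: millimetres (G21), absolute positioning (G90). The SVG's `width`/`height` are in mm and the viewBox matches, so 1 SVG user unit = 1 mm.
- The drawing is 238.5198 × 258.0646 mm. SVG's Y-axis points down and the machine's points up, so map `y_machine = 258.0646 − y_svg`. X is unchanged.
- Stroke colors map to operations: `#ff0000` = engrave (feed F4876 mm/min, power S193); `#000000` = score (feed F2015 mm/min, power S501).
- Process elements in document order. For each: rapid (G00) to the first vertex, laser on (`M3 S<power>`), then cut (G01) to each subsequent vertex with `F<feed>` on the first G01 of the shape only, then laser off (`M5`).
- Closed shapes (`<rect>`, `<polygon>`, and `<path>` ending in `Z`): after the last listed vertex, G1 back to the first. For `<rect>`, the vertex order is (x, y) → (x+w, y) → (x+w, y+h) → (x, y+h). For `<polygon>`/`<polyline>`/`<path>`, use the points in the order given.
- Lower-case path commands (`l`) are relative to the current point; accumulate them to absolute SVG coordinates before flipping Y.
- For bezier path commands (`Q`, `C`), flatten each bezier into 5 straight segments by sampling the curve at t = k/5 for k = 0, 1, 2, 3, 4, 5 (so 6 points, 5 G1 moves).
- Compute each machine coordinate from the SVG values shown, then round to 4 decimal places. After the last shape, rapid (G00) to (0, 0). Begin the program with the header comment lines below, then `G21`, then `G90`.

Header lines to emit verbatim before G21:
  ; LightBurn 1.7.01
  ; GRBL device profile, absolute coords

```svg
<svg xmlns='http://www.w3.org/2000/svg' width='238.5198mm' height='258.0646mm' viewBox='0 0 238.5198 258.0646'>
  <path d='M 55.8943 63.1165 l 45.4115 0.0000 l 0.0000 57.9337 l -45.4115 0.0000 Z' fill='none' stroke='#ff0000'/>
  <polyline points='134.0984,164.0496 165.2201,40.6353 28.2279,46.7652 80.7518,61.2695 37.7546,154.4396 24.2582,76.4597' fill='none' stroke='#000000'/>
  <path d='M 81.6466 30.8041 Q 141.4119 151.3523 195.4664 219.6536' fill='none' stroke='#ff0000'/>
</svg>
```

; LightBurn 1.7.01
; GRBL device profile, absolute coords
G21
G90
G00 X55.8943 Y194.9481
M3 S193
G01 X101.3058 Y194.9481 F4876
G01 X101.3058 Y137.0144
G01 X55.8943 Y137.0144
G01 X55.8943 Y194.9481
M5
G00 X134.0984 Y94.0150
M3 S501
G01 X165.2201 Y217.4293 F2015
G01 X28.2279 Y211.2994
G01 X80.7518 Y196.7951
G01 X37.7546 Y103.6250
G01 X24.2582 Y181.6049
M5
G00 X81.6466 Y227.2605
M3 S193
G01 X105.3243 Y181.1311 F4876
G01 X128.5451 Y139.1814
G01 X151.3091 Y101.4115
G01 X173.6162 Y67.8214
G01 X195.4664 Y38.4110
M5
G00 X0.0000 Y0.0000

1 u = 1 mm; y_m = 258.0646 − y.

[1] `<path>` rectangle, #ff0000→engrave S193 F4876: (55.8943,194.9481) → (101.3058,194.9481) → (101.3058,137.0144) → (55.8943,137.0144) → (55.8943,194.9481) (closed)

[2] `<polyline>` open polyline, #000000→score S501 F2015: (134.0984,94.0150) → (165.2201,217.4293) → (28.2279,211.2994) → (80.7518,196.7951) → (37.7546,103.6250) → (24.2582,181.6049)

[3] `<path>` quadratic bezier, #ff0000→engrave S193 F4876: (81.6466,227.2605) → (105.3243,181.1311) → (128.5451,139.1814) → (151.3091,101.4115) → (173.6162,67.8214) → (195.4664,38.4110)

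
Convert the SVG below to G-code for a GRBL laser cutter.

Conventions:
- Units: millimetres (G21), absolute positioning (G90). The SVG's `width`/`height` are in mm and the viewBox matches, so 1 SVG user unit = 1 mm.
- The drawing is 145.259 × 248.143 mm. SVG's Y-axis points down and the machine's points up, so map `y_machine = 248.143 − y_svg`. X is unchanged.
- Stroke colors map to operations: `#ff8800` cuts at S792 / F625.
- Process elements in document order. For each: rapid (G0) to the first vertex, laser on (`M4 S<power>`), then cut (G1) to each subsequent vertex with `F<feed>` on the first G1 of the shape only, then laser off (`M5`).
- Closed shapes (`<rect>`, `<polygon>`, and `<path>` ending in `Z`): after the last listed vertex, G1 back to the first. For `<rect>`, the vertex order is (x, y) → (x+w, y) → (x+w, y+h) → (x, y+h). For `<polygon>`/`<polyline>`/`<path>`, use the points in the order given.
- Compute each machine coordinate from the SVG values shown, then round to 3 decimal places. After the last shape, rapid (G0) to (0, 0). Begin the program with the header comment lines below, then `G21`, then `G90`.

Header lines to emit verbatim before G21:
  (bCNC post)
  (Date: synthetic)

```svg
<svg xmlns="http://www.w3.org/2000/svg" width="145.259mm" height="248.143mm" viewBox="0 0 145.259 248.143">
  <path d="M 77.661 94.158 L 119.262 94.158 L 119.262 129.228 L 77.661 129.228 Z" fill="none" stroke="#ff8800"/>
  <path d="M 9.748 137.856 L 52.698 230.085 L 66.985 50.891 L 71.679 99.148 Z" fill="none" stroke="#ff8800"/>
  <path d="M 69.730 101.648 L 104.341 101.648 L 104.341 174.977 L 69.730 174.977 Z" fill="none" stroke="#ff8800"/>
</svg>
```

viewBox `0 0 145.259 248.143` with mm width/height → 1 unit = 1 mm. Flip: y_m = 248.143 − y_svg.

**Shape 1** — `<path>` rectangle, stroke `#ff8800` → cut (S792, F625). Machine vertices: (77.661,153.985) → (119.262,153.985) → (119.262,118.915) → (77.661,118.915) → (77.661,153.985). Closed: final G1 returns to the first vertex.

**Shape 2** — `<path>` closed polygon, stroke `#ff8800` → cut (S792, F625). Machine vertices: (9.748,110.287) → (52.698,18.058) → (66.985,197.252) → (71.679,148.995) → (9.748,110.287). Closed: final G1 returns to the first vertex.

**Shape 3** — `<path>` rectangle, stroke `#ff8800` → cut (S792, F625). Machine vertices: (69.730,146.495) → (104.341,146.495) → (104.341,73.166) → (69.730,73.166) → (69.730,146.495). Closed: final G1 returns to the first vertex.

(bCNC post)
(Date: synthetic)
G21
G90
G0 X77.661 Y153.985
M4 S792
G1 X119.262 Y153.985 F625
G1 X119.262 Y118.915
G1 X77.661 Y118.915
G1 X77.661 Y153.985
M5
G0 X9.748 Y110.287
M4 S792
G1 X52.698 Y18.058 F625
G1 X66.985 Y197.252
G1 X71.679 Y148.995
G1 X9.748 Y110.287
M5
G0 X69.730 Y146.495
M4 S792
G1 X104.341 Y146.495 F625
G1 X104.341 Y73.166
G1 X69.730 Y73.166
G1 X69.730 Y146.495
M5
G0 X0.000 Y0.000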